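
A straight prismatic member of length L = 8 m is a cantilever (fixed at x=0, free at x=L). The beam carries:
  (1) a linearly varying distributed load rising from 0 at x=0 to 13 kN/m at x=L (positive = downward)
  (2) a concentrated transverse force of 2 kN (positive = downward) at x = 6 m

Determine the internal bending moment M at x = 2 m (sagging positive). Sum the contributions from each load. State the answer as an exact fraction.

M(2) = -367/2 kN·m

Load 1 — triangular load w₀=13 kN/m (0→w₀ over full span):
  M_1 = w₀Lx/2 - w₀L²/3 - w₀x³/(6L) = 13·8·2/2 - 13·8²/3 - 13·2³/(6·8) = -351/2 kN·m
Load 2 — point force P=2 kN at a=6 m (b=L-a=2):
  M_2 = -P(a-x)  [x≤a] = -2·(6-2) = -8 kN·m
Superposition: M = Σ M_i = -367/2 kN·m ≈ -183.500000 kN·m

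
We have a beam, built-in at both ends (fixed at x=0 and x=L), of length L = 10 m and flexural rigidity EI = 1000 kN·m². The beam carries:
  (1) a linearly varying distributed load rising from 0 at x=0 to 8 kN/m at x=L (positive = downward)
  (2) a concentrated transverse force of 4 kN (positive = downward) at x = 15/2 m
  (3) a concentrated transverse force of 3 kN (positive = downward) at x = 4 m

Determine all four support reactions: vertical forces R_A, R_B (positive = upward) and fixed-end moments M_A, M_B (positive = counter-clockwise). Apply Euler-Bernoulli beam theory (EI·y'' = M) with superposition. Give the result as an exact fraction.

Load 1 — triangular load w₀=8 kN/m (0→w₀ over full span):
  R_A = 3w₀L/20 = 3·8·10/20 = 12 kN
  M_A = w₀L²/30 = 8·10²/30 = 80/3 kN·m
  R_B = 7w₀L/20 = 7·8·10/20 = 28 kN
  M_B = -w₀L²/20 = -8·10²/20 = -40 kN·m
Load 2 — point force P=4 kN at a=15/2 m (b=L-a=5/2):
  R_A = Pb²(3a+b)/L³ = 4·(5/2)²·(3·(15/2)+(5/2))/10³ = 5/8 kN
  M_A = Pab²/L² = 4·(15/2)·(5/2)²/10² = 15/8 kN·m
  R_B = Pa²(a+3b)/L³ = 4·(15/2)²·((15/2)+3·(5/2))/10³ = 27/8 kN
  M_B = -Pa²b/L² = -4·(15/2)²·(5/2)/10² = -45/8 kN·m
Load 3 — point force P=3 kN at a=4 m (b=L-a=6):
  R_A = Pb²(3a+b)/L³ = 3·6²·(3·4+6)/10³ = 243/125 kN
  M_A = Pab²/L² = 3·4·6²/10² = 108/25 kN·m
  R_B = Pa²(a+3b)/L³ = 3·4²·(4+3·6)/10³ = 132/125 kN
  M_B = -Pa²b/L² = -3·4²·6/10² = -72/25 kN·m
Superposition: R_A = 14569/1000 kN, M_A = 19717/600 kN·m, R_B = 32431/1000 kN, M_B = -9701/200 kN·m

R_A = 14569/1000 kN, M_A = 19717/600 kN·m, R_B = 32431/1000 kN, M_B = -9701/200 kN·m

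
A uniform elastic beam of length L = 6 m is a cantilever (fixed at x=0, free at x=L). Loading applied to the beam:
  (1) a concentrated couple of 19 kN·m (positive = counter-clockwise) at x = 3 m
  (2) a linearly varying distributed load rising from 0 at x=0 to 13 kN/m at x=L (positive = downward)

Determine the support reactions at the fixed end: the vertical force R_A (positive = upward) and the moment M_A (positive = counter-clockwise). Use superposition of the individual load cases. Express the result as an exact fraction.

Load 1 — applied couple M₀=19 kN·m at a=3 m (b=L-a=3):
  R_A = 0 kN
  M_A = -M₀ = -19 kN·m
Load 2 — triangular load w₀=13 kN/m (0→w₀ over full span):
  R_A = w₀L/2 = 13·6/2 = 39 kN
  M_A = w₀L²/3 = 13·6²/3 = 156 kN·m
Superposition: R_A = 39 kN, M_A = 137 kN·m

R_A = 39 kN, M_A = 137 kN·m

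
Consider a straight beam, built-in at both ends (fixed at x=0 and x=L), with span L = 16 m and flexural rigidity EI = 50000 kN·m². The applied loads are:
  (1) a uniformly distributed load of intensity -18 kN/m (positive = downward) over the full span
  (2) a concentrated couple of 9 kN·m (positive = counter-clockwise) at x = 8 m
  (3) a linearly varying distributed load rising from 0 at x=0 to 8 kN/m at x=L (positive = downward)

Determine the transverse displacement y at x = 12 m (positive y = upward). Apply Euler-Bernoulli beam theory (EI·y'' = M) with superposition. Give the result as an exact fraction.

y(12) = 6573/250000 m

Load 1 — uniform load w=-18 kN/m over full span:
  y_1 = -wx²(L-x)²/(24EI) = -(-18)·12²·(16-12)²/(24·50000) = 108/3125 m
Load 2 — applied couple M₀=9 kN·m at a=8 m (b=L-a=8):
  y_2 = (R_Ax³/6 - M_Ax²/2 - M₀(x-a)²/2)/EI  [x>a] with R_A=27/32, M_A=9/4 = ((27/32)·12³/6 - (9/4)·12²/2 - 9·(12-8)²/2)/50000 = 9/50000 m
Load 3 — triangular load w₀=8 kN/m (0→w₀ over full span):
  y_3 = -w₀x²(L-x)²(x+2L)/(120LEI) = -8·12²·(16-12)²·(12+2·16)/(120·16·50000) = -132/15625 m
Superposition: y = Σ y_i = 6573/250000 m ≈ 0.026292 m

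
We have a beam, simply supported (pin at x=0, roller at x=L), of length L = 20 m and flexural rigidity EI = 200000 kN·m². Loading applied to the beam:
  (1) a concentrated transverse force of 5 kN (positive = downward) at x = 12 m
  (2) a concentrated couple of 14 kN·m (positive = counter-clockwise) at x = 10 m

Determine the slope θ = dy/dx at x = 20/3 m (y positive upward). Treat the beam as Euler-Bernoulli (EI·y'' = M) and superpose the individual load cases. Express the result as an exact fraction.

Load 1 — point force P=5 kN at a=12 m (b=L-a=8):
  θ_1 = -Pb(L²-b²-3x²)/(6LEI)  [x≤a] = -5·8·(20²-8²-3·(20/3)²)/(6·20·200000) = -19/56250 rad
Load 2 — applied couple M₀=14 kN·m at a=10 m (b=L-a=10):
  θ_2 = (M₀x²/(2L)+C₁)/EI  [x≤a] with C₁=M₀(3b²-L²)/(6L)=-35/3 = (14·(20/3)²/(2·20)+(-35/3))/200000 = 7/360000 rad
Superposition: θ = Σ θ_i = -191/600000 rad ≈ -0.000318 rad

θ(20/3) = -191/600000 rad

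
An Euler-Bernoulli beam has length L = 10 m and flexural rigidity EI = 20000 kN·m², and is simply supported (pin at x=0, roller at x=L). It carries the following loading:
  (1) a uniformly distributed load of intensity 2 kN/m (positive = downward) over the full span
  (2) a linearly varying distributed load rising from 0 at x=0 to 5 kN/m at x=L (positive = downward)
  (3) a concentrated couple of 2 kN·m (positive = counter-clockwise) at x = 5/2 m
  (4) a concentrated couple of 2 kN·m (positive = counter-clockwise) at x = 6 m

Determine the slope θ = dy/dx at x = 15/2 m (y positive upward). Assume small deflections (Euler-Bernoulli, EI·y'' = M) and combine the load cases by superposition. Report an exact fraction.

θ(15/2) = 1466897/230400000 rad

Load 1 — uniform load w=2 kN/m over full span:
  θ_1 = -w(L³-6Lx²+4x³)/(24EI) = -2·(10³-6·10·(15/2)²+4·(15/2)³)/(24·20000) = 11/3840 rad
Load 2 — triangular load w₀=5 kN/m (0→w₀ over full span):
  θ_2 = -w₀(7L⁴-30L²x²+15x⁴)/(360LEI) = -5·(7·10⁴-30·10²·(15/2)²+15·(15/2)⁴)/(360·10·20000) = 1313/368640 rad
Load 3 — applied couple M₀=2 kN·m at a=5/2 m (b=L-a=15/2):
  θ_3 = (M₀x²/(2L)-M₀(x-a)+C₁)/EI  [x>a] with C₁=M₀(3b²-L²)/(6L)=55/24 = (2·(15/2)²/(2·10)-2·((15/2)-(5/2))+(55/24))/20000 = -1/9600 rad
Load 4 — applied couple M₀=2 kN·m at a=6 m (b=L-a=4):
  θ_4 = (M₀x²/(2L)-M₀(x-a)+C₁)/EI  [x>a] with C₁=M₀(3b²-L²)/(6L)=-26/15 = (2·(15/2)²/(2·10)-2·((15/2)-6)+(-26/15))/20000 = 107/2400000 rad
Superposition: θ = Σ θ_i = 1466897/230400000 rad ≈ 0.006367 rad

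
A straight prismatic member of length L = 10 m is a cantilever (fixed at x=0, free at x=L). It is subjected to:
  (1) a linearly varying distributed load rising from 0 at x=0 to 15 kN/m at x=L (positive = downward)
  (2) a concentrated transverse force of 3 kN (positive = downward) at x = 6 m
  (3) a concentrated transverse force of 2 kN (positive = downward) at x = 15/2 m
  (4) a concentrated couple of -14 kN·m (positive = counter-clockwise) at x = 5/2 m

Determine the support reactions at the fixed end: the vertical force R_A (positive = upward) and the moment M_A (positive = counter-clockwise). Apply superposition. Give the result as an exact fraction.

R_A = 80 kN, M_A = 547 kN·m

Load 1 — triangular load w₀=15 kN/m (0→w₀ over full span):
  R_A = w₀L/2 = 15·10/2 = 75 kN
  M_A = w₀L²/3 = 15·10²/3 = 500 kN·m
Load 2 — point force P=3 kN at a=6 m (b=L-a=4):
  R_A = P = 3 kN
  M_A = Pa = 3·6 = 18 kN·m
Load 3 — point force P=2 kN at a=15/2 m (b=L-a=5/2):
  R_A = P = 2 kN
  M_A = Pa = 2·(15/2) = 15 kN·m
Load 4 — applied couple M₀=-14 kN·m at a=5/2 m (b=L-a=15/2):
  R_A = 0 kN
  M_A = -M₀ = -(-14) = 14 kN·m
Superposition: R_A = 80 kN, M_A = 547 kN·m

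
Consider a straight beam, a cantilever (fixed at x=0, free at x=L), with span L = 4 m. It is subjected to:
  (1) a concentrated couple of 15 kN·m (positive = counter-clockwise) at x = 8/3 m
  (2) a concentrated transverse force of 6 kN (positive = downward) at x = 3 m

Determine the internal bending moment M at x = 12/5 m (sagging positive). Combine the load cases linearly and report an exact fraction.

Load 1 — applied couple M₀=15 kN·m at a=8/3 m (b=L-a=4/3):
  M_1 = M₀  [x≤a] = 15 = 15 kN·m
Load 2 — point force P=6 kN at a=3 m (b=L-a=1):
  M_2 = -P(a-x)  [x≤a] = -6·(3-(12/5)) = -18/5 kN·m
Superposition: M = Σ M_i = 57/5 kN·m ≈ 11.400000 kN·m

M(12/5) = 57/5 kN·m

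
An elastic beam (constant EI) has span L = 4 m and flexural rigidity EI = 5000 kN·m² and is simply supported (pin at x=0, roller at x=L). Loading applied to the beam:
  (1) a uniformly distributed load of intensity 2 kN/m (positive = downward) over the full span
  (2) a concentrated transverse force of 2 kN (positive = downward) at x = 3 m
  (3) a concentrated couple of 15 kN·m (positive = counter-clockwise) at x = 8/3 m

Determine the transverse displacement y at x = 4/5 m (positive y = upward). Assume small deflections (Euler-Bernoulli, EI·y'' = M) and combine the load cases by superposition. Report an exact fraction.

y(4/5) = -18619/9375000 m

Load 1 — uniform load w=2 kN/m over full span:
  y_1 = -wx(L³-2Lx²+x³)/(24EI) = -2·(4/5)·(4³-2·4·(4/5)²+(4/5)³)/(24·5000) = -928/1171875 m
Load 2 — point force P=2 kN at a=3 m (b=L-a=1):
  y_2 = -Pbx(L²-b²-x²)/(6LEI)  [x≤a] = -2·1·(4/5)·(4²-1²-(4/5)²)/(6·4·5000) = -359/1875000 m
Load 3 — applied couple M₀=15 kN·m at a=8/3 m (b=L-a=4/3):
  y_3 = (M₀x³/(6L)+C₁x)/EI  [x≤a] with C₁=M₀(3b²-L²)/(6L)=-20/3 = (15·(4/5)³/(6·4)+(-20/3)·(4/5))/5000 = -47/46875 m
Superposition: y = Σ y_i = -18619/9375000 m ≈ -0.001986 m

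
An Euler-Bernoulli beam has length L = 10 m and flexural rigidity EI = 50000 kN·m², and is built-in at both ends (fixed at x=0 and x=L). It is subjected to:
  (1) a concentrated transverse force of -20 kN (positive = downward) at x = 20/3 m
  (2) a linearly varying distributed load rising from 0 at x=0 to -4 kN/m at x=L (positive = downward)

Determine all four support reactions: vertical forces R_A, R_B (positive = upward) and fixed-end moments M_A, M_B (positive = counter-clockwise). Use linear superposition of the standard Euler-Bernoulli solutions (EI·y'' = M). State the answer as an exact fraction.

R_A = -302/27 kN, M_A = -760/27 kN·m, R_B = -778/27 kN, M_B = 1340/27 kN·m

Load 1 — point force P=-20 kN at a=20/3 m (b=L-a=10/3):
  R_A = Pb²(3a+b)/L³ = (-20)·(10/3)²·(3·(20/3)+(10/3))/10³ = -140/27 kN
  M_A = Pab²/L² = (-20)·(20/3)·(10/3)²/10² = -400/27 kN·m
  R_B = Pa²(a+3b)/L³ = (-20)·(20/3)²·((20/3)+3·(10/3))/10³ = -400/27 kN
  M_B = -Pa²b/L² = -(-20)·(20/3)²·(10/3)/10² = 800/27 kN·m
Load 2 — triangular load w₀=-4 kN/m (0→w₀ over full span):
  R_A = 3w₀L/20 = 3·(-4)·10/20 = -6 kN
  M_A = w₀L²/30 = (-4)·10²/30 = -40/3 kN·m
  R_B = 7w₀L/20 = 7·(-4)·10/20 = -14 kN
  M_B = -w₀L²/20 = -(-4)·10²/20 = 20 kN·m
Superposition: R_A = -302/27 kN, M_A = -760/27 kN·m, R_B = -778/27 kN, M_B = 1340/27 kN·m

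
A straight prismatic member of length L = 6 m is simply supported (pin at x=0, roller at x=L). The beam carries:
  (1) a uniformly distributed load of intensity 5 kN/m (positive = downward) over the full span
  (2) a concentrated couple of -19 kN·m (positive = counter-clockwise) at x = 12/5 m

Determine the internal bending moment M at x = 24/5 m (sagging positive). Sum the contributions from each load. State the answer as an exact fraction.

M(24/5) = 91/5 kN·m

Load 1 — uniform load w=5 kN/m over full span:
  M_1 = wx(L-x)/2 = 5·(24/5)·(6-(24/5))/2 = 72/5 kN·m
Load 2 — applied couple M₀=-19 kN·m at a=12/5 m (b=L-a=18/5):
  M_2 = M₀x/L - M₀  [x>a] = (-19)·(24/5)/6 - (-19) = 19/5 kN·m
Superposition: M = Σ M_i = 91/5 kN·m ≈ 18.200000 kN·m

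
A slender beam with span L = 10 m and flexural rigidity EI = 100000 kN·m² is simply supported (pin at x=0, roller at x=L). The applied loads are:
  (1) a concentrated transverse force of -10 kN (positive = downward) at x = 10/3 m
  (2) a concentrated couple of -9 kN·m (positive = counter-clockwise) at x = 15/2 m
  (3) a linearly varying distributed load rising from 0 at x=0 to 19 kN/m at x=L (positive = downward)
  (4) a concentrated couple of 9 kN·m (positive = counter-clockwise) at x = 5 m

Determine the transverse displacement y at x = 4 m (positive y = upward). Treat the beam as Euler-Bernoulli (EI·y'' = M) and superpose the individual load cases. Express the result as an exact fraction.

y(4) = -2554651/270000000 m

Load 1 — point force P=-10 kN at a=10/3 m (b=L-a=20/3):
  y_1 = -Pa(L-x)(2Lx-a²-x²)/(6LEI)  [x>a] = -(-10)·(10/3)·(10-4)·(2·10·4-(10/3)²-4²)/(6·10·100000) = 119/67500 m
Load 2 — applied couple M₀=-9 kN·m at a=15/2 m (b=L-a=5/2):
  y_2 = (M₀x³/(6L)+C₁x)/EI  [x≤a] with C₁=M₀(3b²-L²)/(6L)=195/16 = ((-9)·4³/(6·10)+(195/16)·4)/100000 = 783/2000000 m
Load 3 — triangular load w₀=19 kN/m (0→w₀ over full span):
  y_3 = -w₀x(7L⁴-10L²x²+3x⁴)/(360LEI) = -19·4·(7·10⁴-10·10²·4²+3·4⁴)/(360·10·100000) = -21679/1875000 m
Load 4 — applied couple M₀=9 kN·m at a=5 m (b=L-a=5):
  y_4 = (M₀x³/(6L)+C₁x)/EI  [x≤a] with C₁=M₀(3b²-L²)/(6L)=-15/4 = (9·4³/(6·10)+(-15/4)·4)/100000 = -27/500000 m
Superposition: y = Σ y_i = -2554651/270000000 m ≈ -0.009462 m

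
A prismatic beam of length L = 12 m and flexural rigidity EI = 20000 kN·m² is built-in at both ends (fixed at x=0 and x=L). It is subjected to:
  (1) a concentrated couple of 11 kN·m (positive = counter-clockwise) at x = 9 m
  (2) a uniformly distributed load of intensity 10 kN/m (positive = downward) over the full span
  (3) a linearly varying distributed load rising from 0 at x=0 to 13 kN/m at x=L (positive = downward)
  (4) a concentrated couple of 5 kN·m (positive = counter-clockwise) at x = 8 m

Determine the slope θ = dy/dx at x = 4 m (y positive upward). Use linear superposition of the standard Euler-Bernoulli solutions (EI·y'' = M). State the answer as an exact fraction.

θ(4) = -16951/1800000 rad

Load 1 — applied couple M₀=11 kN·m at a=9 m (b=L-a=3):
  θ_1 = (R_Ax²/2 - M_Ax)/EI  [x≤a] with R_A=33/32, M_A=55/16 = ((33/32)·4²/2 - (55/16)·4)/20000 = -11/40000 rad
Load 2 — uniform load w=10 kN/m over full span:
  θ_2 = -wx(L-x)(L-2x)/(12EI) = -10·4·(12-4)·(12-2·4)/(12·20000) = -2/375 rad
Load 3 — triangular load w₀=13 kN/m (0→w₀ over full span):
  θ_3 = -w₀(2x(L-x)(L-2x)(x+2L)+x²(L-x)²)/(120LEI) = -13·(2·4·(12-4)·(12-2·4)·(4+2·12)+4²·(12-4)²)/(120·12·20000) = -104/28125 rad
Load 4 — applied couple M₀=5 kN·m at a=8 m (b=L-a=4):
  θ_4 = (R_Ax²/2 - M_Ax)/EI  [x≤a] with R_A=5/9, M_A=5/3 = ((5/9)·4²/2 - (5/3)·4)/20000 = -1/9000 rad
Superposition: θ = Σ θ_i = -16951/1800000 rad ≈ -0.009417 rad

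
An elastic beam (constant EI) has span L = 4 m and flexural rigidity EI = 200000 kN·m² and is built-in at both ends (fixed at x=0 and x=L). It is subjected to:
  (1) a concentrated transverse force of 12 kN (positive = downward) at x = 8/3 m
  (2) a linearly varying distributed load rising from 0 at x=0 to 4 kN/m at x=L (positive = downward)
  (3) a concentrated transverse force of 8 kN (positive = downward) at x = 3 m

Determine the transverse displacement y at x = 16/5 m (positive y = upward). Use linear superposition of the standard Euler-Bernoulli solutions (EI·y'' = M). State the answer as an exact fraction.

Load 1 — point force P=12 kN at a=8/3 m (b=L-a=4/3):
  y_1 = -Pa²(L-x)²(3bL-(3b+a)(L-x))/(6L³EI)  [x>a] = -12·(8/3)²·(4-(16/5))²·(3·(4/3)·4-(3·(4/3)+(8/3))·(4-(16/5)))/(6·4³·200000) = -16/2109375 m
Load 2 — triangular load w₀=4 kN/m (0→w₀ over full span):
  y_2 = -w₀x²(L-x)²(x+2L)/(120LEI) = -4·(16/5)²·(4-(16/5))²·((16/5)+2·4)/(120·4·200000) = -448/146484375 m
Load 3 — point force P=8 kN at a=3 m (b=L-a=1):
  y_3 = -Pa²(L-x)²(3bL-(3b+a)(L-x))/(6L³EI)  [x>a] = -8·3²·(4-(16/5))²·(3·1·4-(3·1+3)·(4-(16/5)))/(6·4³·200000) = -27/6250000 m
Superposition: y = Σ y_i = -315637/21093750000 m ≈ -0.000015 m

y(16/5) = -315637/21093750000 m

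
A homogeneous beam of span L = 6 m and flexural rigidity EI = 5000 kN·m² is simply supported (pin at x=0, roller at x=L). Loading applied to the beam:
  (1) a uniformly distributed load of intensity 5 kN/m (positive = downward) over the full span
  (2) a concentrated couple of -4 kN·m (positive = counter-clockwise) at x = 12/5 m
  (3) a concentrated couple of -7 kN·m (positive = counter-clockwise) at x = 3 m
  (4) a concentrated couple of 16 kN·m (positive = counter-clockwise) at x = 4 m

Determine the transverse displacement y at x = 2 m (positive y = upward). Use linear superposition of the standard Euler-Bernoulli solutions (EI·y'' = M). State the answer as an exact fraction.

Load 1 — uniform load w=5 kN/m over full span:
  y_1 = -wx(L³-2Lx²+x³)/(24EI) = -5·2·(6³-2·6·2²+2³)/(24·5000) = -11/750 m
Load 2 — applied couple M₀=-4 kN·m at a=12/5 m (b=L-a=18/5):
  y_2 = (M₀x³/(6L)+C₁x)/EI  [x≤a] with C₁=M₀(3b²-L²)/(6L)=-8/25 = ((-4)·2³/(6·6)+(-8/25)·2)/5000 = -43/140625 m
Load 3 — applied couple M₀=-7 kN·m at a=3 m (b=L-a=3):
  y_3 = (M₀x³/(6L)+C₁x)/EI  [x≤a] with C₁=M₀(3b²-L²)/(6L)=7/4 = ((-7)·2³/(6·6)+(7/4)·2)/5000 = 7/18000 m
Load 4 — applied couple M₀=16 kN·m at a=4 m (b=L-a=2):
  y_4 = (M₀x³/(6L)+C₁x)/EI  [x≤a] with C₁=M₀(3b²-L²)/(6L)=-32/3 = (16·2³/(6·6)+(-32/3)·2)/5000 = -4/1125 m
Superposition: y = Σ y_i = -40813/2250000 m ≈ -0.018139 m

y(2) = -40813/2250000 m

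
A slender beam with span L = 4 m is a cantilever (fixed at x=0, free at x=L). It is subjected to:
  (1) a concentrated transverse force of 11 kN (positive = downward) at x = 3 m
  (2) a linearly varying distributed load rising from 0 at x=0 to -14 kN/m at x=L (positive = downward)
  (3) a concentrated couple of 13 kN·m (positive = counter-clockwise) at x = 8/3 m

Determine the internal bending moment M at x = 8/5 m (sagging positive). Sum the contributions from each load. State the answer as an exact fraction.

M(8/5) = 3732/125 kN·m

Load 1 — point force P=11 kN at a=3 m (b=L-a=1):
  M_1 = -P(a-x)  [x≤a] = -11·(3-(8/5)) = -77/5 kN·m
Load 2 — triangular load w₀=-14 kN/m (0→w₀ over full span):
  M_2 = w₀Lx/2 - w₀L²/3 - w₀x³/(6L) = (-14)·4·(8/5)/2 - (-14)·4²/3 - (-14)·(8/5)³/(6·4) = 4032/125 kN·m
Load 3 — applied couple M₀=13 kN·m at a=8/3 m (b=L-a=4/3):
  M_3 = M₀  [x≤a] = 13 = 13 kN·m
Superposition: M = Σ M_i = 3732/125 kN·m ≈ 29.856000 kN·m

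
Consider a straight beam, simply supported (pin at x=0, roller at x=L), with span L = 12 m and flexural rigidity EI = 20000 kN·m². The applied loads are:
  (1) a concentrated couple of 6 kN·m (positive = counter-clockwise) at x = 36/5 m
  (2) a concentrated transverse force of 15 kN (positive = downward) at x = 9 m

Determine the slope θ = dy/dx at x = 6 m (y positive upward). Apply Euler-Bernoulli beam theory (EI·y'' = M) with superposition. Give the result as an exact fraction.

Load 1 — applied couple M₀=6 kN·m at a=36/5 m (b=L-a=24/5):
  θ_1 = (M₀x²/(2L)+C₁)/EI  [x≤a] with C₁=M₀(3b²-L²)/(6L)=-156/25 = (6·6²/(2·12)+(-156/25))/20000 = 69/500000 rad
Load 2 — point force P=15 kN at a=9 m (b=L-a=3):
  θ_2 = -Pb(L²-b²-3x²)/(6LEI)  [x≤a] = -15·3·(12²-3²-3·6²)/(6·12·20000) = -27/32000 rad
Superposition: θ = Σ θ_i = -2823/4000000 rad ≈ -0.000706 rad

θ(6) = -2823/4000000 rad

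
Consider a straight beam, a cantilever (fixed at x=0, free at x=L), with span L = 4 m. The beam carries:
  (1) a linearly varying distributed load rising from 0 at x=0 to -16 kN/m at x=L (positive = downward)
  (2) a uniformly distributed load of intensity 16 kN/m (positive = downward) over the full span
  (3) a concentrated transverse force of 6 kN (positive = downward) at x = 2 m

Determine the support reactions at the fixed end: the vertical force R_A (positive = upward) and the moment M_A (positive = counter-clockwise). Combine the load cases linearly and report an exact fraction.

R_A = 38 kN, M_A = 164/3 kN·m

Load 1 — triangular load w₀=-16 kN/m (0→w₀ over full span):
  R_A = w₀L/2 = (-16)·4/2 = -32 kN
  M_A = w₀L²/3 = (-16)·4²/3 = -256/3 kN·m
Load 2 — uniform load w=16 kN/m over full span:
  R_A = wL = 16·4 = 64 kN
  M_A = wL²/2 = 16·4²/2 = 128 kN·m
Load 3 — point force P=6 kN at a=2 m (b=L-a=2):
  R_A = P = 6 kN
  M_A = Pa = 6·2 = 12 kN·m
Superposition: R_A = 38 kN, M_A = 164/3 kN·m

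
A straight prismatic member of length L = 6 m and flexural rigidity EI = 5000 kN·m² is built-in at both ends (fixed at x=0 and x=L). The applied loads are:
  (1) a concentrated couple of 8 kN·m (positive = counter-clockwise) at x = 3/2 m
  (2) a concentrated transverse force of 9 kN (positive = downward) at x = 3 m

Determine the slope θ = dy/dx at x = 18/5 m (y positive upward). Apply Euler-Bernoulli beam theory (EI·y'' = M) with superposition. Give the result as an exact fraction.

Load 1 — applied couple M₀=8 kN·m at a=3/2 m (b=L-a=9/2):
  θ_1 = (R_Ax²/2 - M_Ax - M₀(x-a))/EI  [x>a] with R_A=3/2, M_A=-3/2 = ((3/2)·(18/5)²/2 - (-3/2)·(18/5) - 8·((18/5)-(3/2)))/5000 = -21/62500 rad
Load 2 — point force P=9 kN at a=3 m (b=L-a=3):
  θ_2 = Pa²(L-x)(2bL-(3b+a)(L-x))/(2L³EI)  [x>a] = 9·3²·(6-(18/5))·(2·3·6-(3·3+3)·(6-(18/5)))/(2·6³·5000) = 81/125000 rad
Superposition: θ = Σ θ_i = 39/125000 rad ≈ 0.000312 rad

θ(18/5) = 39/125000 rad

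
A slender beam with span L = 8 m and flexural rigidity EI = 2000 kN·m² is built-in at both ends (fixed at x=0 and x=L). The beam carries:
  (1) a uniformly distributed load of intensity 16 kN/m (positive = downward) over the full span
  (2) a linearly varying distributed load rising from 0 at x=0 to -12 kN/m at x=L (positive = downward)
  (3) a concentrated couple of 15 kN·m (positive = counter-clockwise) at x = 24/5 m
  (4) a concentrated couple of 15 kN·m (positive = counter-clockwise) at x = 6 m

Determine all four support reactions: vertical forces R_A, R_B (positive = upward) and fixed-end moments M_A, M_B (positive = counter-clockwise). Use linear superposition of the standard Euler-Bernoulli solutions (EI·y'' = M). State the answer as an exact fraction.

R_A = 17411/320 kN, M_A = 16613/240 kN·m, R_B = 8189/320 kN, M_B = -11507/240 kN·m

Load 1 — uniform load w=16 kN/m over full span:
  R_A = wL/2 = 16·8/2 = 64 kN
  M_A = wL²/12 = 16·8²/12 = 256/3 kN·m
  R_B = wL/2 = 16·8/2 = 64 kN
  M_B = -wL²/12 = -16·8²/12 = -256/3 kN·m
Load 2 — triangular load w₀=-12 kN/m (0→w₀ over full span):
  R_A = 3w₀L/20 = 3·(-12)·8/20 = -72/5 kN
  M_A = w₀L²/30 = (-12)·8²/30 = -128/5 kN·m
  R_B = 7w₀L/20 = 7·(-12)·8/20 = -168/5 kN
  M_B = -w₀L²/20 = -(-12)·8²/20 = 192/5 kN·m
Load 3 — applied couple M₀=15 kN·m at a=24/5 m (b=L-a=16/5):
  R_A = 6M₀ab/L³ = 6·15·(24/5)·(16/5)/8³ = 27/10 kN
  M_A = M₀b(2a-b)/L² = 15·(16/5)·(2·(24/5)-(16/5))/8² = 24/5 kN·m
  R_B = -6M₀ab/L³ = -6·15·(24/5)·(16/5)/8³ = -27/10 kN
  M_B = M₀a(2b-a)/L² = 15·(24/5)·(2·(16/5)-(24/5))/8² = 9/5 kN·m
Load 4 — applied couple M₀=15 kN·m at a=6 m (b=L-a=2):
  R_A = 6M₀ab/L³ = 6·15·6·2/8³ = 135/64 kN
  M_A = M₀b(2a-b)/L² = 15·2·(2·6-2)/8² = 75/16 kN·m
  R_B = -6M₀ab/L³ = -6·15·6·2/8³ = -135/64 kN
  M_B = M₀a(2b-a)/L² = 15·6·(2·2-6)/8² = -45/16 kN·m
Superposition: R_A = 17411/320 kN, M_A = 16613/240 kN·m, R_B = 8189/320 kN, M_B = -11507/240 kN·m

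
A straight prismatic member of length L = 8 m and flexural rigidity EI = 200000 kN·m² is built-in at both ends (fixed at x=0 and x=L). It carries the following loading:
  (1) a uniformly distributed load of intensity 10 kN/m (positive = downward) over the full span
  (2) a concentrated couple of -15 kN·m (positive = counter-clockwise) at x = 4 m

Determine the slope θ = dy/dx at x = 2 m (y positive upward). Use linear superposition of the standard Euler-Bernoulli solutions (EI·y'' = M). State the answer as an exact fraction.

Load 1 — uniform load w=10 kN/m over full span:
  θ_1 = -wx(L-x)(L-2x)/(12EI) = -10·2·(8-2)·(8-2·2)/(12·200000) = -1/5000 rad
Load 2 — applied couple M₀=-15 kN·m at a=4 m (b=L-a=4):
  θ_2 = (R_Ax²/2 - M_Ax)/EI  [x≤a] with R_A=-45/16, M_A=-15/4 = ((-45/16)·2²/2 - (-15/4)·2)/200000 = 3/320000 rad
Superposition: θ = Σ θ_i = -61/320000 rad ≈ -0.000191 rad

θ(2) = -61/320000 rad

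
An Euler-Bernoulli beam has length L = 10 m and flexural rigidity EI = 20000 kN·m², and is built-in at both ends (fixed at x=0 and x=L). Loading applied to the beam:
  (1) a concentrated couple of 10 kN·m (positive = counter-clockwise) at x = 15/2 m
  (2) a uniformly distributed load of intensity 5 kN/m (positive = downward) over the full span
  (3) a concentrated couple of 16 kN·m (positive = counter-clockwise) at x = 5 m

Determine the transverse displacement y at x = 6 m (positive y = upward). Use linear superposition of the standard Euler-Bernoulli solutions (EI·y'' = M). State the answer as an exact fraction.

y(6) = -2587/400000 m

Load 1 — applied couple M₀=10 kN·m at a=15/2 m (b=L-a=5/2):
  y_1 = (R_Ax³/6 - M_Ax²/2)/EI  [x≤a] with R_A=9/8, M_A=25/8 = ((9/8)·6³/6 - (25/8)·6²/2)/20000 = -63/80000 m
Load 2 — uniform load w=5 kN/m over full span:
  y_2 = -wx²(L-x)²/(24EI) = -5·6²·(10-6)²/(24·20000) = -3/500 m
Load 3 — applied couple M₀=16 kN·m at a=5 m (b=L-a=5):
  y_3 = (R_Ax³/6 - M_Ax²/2 - M₀(x-a)²/2)/EI  [x>a] with R_A=12/5, M_A=4 = ((12/5)·6³/6 - 4·6²/2 - 16·(6-5)²/2)/20000 = 1/3125 m
Superposition: y = Σ y_i = -2587/400000 m ≈ -0.006468 m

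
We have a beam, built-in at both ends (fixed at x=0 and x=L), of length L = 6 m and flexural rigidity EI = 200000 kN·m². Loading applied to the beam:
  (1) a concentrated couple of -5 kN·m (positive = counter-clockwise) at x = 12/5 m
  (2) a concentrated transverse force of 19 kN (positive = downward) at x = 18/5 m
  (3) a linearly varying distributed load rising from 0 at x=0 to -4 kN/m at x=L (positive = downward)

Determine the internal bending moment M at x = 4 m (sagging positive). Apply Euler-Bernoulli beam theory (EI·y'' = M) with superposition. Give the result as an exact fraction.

Load 1 — applied couple M₀=-5 kN·m at a=12/5 m (b=L-a=18/5):
  M_1 = R_Ax - M_A - M₀  [x>a] with R_A=-6/5, M_A=-3/5 = (-6/5)·4 - (-3/5) - (-5) = 4/5 kN·m
Load 2 — point force P=19 kN at a=18/5 m (b=L-a=12/5):
  M_2 = Pa²(a+3b)(L-x)/L³ - Pa²b/L²  [x>a] = 19·(18/5)²·((18/5)+3·(12/5))·(6-4)/6³ - 19·(18/5)²·(12/5)/6² = 1026/125 kN·m
Load 3 — triangular load w₀=-4 kN/m (0→w₀ over full span):
  M_3 = 3w₀Lx/20 - w₀L²/30 - w₀x³/(6L) = 3·(-4)·6·4/20 - (-4)·6²/30 - (-4)·4³/(6·6) = -112/45 kN·m
Superposition: M = Σ M_i = 7334/1125 kN·m ≈ 6.519111 kN·m

M(4) = 7334/1125 kN·m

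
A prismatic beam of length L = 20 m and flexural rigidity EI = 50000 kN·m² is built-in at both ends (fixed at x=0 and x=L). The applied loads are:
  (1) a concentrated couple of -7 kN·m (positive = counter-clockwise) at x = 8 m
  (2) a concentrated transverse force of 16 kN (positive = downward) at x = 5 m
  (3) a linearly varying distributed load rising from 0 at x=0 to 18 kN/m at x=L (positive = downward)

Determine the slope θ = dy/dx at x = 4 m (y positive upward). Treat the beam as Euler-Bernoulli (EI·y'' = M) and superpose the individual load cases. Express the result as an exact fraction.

θ(4) = -19071/1562500 rad

Load 1 — applied couple M₀=-7 kN·m at a=8 m (b=L-a=12):
  θ_1 = (R_Ax²/2 - M_Ax)/EI  [x≤a] with R_A=-63/125, M_A=-21/25 = ((-63/125)·4²/2 - (-21/25)·4)/50000 = -21/1562500 rad
Load 2 — point force P=16 kN at a=5 m (b=L-a=15):
  θ_2 = -Pb²x(2aL-(3a+b)x)/(2L³EI)  [x≤a] = -16·15²·4·(2·5·20-(3·5+15)·4)/(2·20³·50000) = -9/6250 rad
Load 3 — triangular load w₀=18 kN/m (0→w₀ over full span):
  θ_3 = -w₀(2x(L-x)(L-2x)(x+2L)+x²(L-x)²)/(120LEI) = -18·(2·4·(20-4)·(20-2·4)·(4+2·20)+4²·(20-4)²)/(120·20·50000) = -168/15625 rad
Superposition: θ = Σ θ_i = -19071/1562500 rad ≈ -0.012205 rad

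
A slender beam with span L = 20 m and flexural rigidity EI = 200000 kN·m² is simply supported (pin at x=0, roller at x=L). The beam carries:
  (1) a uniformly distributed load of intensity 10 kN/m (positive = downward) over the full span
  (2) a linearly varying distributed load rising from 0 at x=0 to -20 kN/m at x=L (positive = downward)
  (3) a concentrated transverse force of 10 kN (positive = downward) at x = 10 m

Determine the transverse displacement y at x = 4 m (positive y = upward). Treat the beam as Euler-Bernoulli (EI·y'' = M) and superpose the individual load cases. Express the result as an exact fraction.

Load 1 — uniform load w=10 kN/m over full span:
  y_1 = -wx(L³-2Lx²+x³)/(24EI) = -10·4·(20³-2·20·4²+4³)/(24·200000) = -116/1875 m
Load 2 — triangular load w₀=-20 kN/m (0→w₀ over full span):
  y_2 = -w₀x(7L⁴-10L²x²+3x⁴)/(360LEI) = -(-20)·4·(7·20⁴-10·20²·4²+3·4⁴)/(360·20·200000) = 2752/46875 m
Load 3 — point force P=10 kN at a=10 m (b=L-a=10):
  y_3 = -Pbx(L²-b²-x²)/(6LEI)  [x≤a] = -10·10·4·(20²-10²-4²)/(6·20·200000) = -71/15000 m
Superposition: y = Σ y_i = -2959/375000 m ≈ -0.007891 m

y(4) = -2959/375000 m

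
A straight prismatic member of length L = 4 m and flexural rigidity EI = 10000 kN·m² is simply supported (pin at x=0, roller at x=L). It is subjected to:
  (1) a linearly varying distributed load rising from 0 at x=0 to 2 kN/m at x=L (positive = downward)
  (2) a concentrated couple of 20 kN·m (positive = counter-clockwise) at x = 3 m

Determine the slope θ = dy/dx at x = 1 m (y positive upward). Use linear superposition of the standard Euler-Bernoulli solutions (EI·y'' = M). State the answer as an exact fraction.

θ(1) = -7327/7200000 rad

Load 1 — triangular load w₀=2 kN/m (0→w₀ over full span):
  θ_1 = -w₀(7L⁴-30L²x²+15x⁴)/(360LEI) = -2·(7·4⁴-30·4²·1²+15·1⁴)/(360·4·10000) = -1327/7200000 rad
Load 2 — applied couple M₀=20 kN·m at a=3 m (b=L-a=1):
  θ_2 = (M₀x²/(2L)+C₁)/EI  [x≤a] with C₁=M₀(3b²-L²)/(6L)=-65/6 = (20·1²/(2·4)+(-65/6))/10000 = -1/1200 rad
Superposition: θ = Σ θ_i = -7327/7200000 rad ≈ -0.001018 rad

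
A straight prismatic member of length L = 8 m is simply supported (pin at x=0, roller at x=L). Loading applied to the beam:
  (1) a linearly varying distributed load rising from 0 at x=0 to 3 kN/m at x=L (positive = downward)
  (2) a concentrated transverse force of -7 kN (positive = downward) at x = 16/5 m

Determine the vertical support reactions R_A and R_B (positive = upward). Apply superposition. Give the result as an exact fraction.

R_A = -1/5 kN, R_B = 26/5 kN

Load 1 — triangular load w₀=3 kN/m (0→w₀ over full span):
  R_A = w₀L/6 = 3·8/6 = 4 kN
  R_B = w₀L/3 = 3·8/3 = 8 kN
Load 2 — point force P=-7 kN at a=16/5 m (b=L-a=24/5):
  R_A = Pb/L = (-7)·(24/5)/8 = -21/5 kN
  R_B = Pa/L = (-7)·(16/5)/8 = -14/5 kN
Superposition: R_A = -1/5 kN, R_B = 26/5 kN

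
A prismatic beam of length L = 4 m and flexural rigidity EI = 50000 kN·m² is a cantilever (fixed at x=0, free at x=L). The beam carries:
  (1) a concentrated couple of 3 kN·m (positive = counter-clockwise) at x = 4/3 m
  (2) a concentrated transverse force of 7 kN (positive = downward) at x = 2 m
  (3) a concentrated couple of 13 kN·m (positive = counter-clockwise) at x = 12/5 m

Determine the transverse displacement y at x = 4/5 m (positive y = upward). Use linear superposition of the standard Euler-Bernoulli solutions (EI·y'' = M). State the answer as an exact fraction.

Load 1 — applied couple M₀=3 kN·m at a=4/3 m (b=L-a=8/3):
  y_1 = M₀x²/(2EI)  [x≤a] = 3·(4/5)²/(2·50000) = 3/156250 m
Load 2 — point force P=7 kN at a=2 m (b=L-a=2):
  y_2 = -Px²(3a-x)/(6EI)  [x≤a] = -7·(4/5)²·(3·2-(4/5))/(6·50000) = -91/1171875 m
Load 3 — applied couple M₀=13 kN·m at a=12/5 m (b=L-a=8/5):
  y_3 = M₀x²/(2EI)  [x≤a] = 13·(4/5)²/(2·50000) = 13/156250 m
Superposition: y = Σ y_i = 29/1171875 m ≈ 0.000025 m

y(4/5) = 29/1171875 m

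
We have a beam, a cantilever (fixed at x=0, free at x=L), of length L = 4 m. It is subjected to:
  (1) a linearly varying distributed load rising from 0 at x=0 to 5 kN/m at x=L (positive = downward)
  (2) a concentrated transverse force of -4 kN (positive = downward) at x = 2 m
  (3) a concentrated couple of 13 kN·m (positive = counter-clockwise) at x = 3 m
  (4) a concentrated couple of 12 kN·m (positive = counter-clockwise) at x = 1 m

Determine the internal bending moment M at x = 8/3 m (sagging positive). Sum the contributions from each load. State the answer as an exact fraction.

Load 1 — triangular load w₀=5 kN/m (0→w₀ over full span):
  M_1 = w₀Lx/2 - w₀L²/3 - w₀x³/(6L) = 5·4·(8/3)/2 - 5·4²/3 - 5·(8/3)³/(6·4) = -320/81 kN·m
Load 2 — point force P=-4 kN at a=2 m (b=L-a=2):
  M_2 = 0  [x>a] = 0 kN·m
Load 3 — applied couple M₀=13 kN·m at a=3 m (b=L-a=1):
  M_3 = M₀  [x≤a] = 13 = 13 kN·m
Load 4 — applied couple M₀=12 kN·m at a=1 m (b=L-a=3):
  M_4 = 0  [x>a] = 0 kN·m
Superposition: M = Σ M_i = 733/81 kN·m ≈ 9.049383 kN·m

M(8/3) = 733/81 kN·m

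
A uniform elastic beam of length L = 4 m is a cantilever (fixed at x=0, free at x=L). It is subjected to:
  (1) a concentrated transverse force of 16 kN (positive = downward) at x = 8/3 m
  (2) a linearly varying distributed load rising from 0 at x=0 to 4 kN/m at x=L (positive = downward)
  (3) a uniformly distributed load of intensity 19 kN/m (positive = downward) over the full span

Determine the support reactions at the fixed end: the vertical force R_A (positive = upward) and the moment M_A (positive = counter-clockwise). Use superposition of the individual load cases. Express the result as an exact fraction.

Load 1 — point force P=16 kN at a=8/3 m (b=L-a=4/3):
  R_A = P = 16 kN
  M_A = Pa = 16·(8/3) = 128/3 kN·m
Load 2 — triangular load w₀=4 kN/m (0→w₀ over full span):
  R_A = w₀L/2 = 4·4/2 = 8 kN
  M_A = w₀L²/3 = 4·4²/3 = 64/3 kN·m
Load 3 — uniform load w=19 kN/m over full span:
  R_A = wL = 19·4 = 76 kN
  M_A = wL²/2 = 19·4²/2 = 152 kN·m
Superposition: R_A = 100 kN, M_A = 216 kN·m

R_A = 100 kN, M_A = 216 kN·m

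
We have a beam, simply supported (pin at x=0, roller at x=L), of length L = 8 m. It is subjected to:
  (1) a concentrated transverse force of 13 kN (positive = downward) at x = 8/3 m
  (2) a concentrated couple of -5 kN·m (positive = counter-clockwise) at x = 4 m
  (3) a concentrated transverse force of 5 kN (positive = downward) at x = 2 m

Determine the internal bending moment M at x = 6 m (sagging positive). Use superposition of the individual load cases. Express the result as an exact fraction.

Load 1 — point force P=13 kN at a=8/3 m (b=L-a=16/3):
  M_1 = Pa(L-x)/L  [x>a] = 13·(8/3)·(8-6)/8 = 26/3 kN·m
Load 2 — applied couple M₀=-5 kN·m at a=4 m (b=L-a=4):
  M_2 = M₀x/L - M₀  [x>a] = (-5)·6/8 - (-5) = 5/4 kN·m
Load 3 — point force P=5 kN at a=2 m (b=L-a=6):
  M_3 = Pa(L-x)/L  [x>a] = 5·2·(8-6)/8 = 5/2 kN·m
Superposition: M = Σ M_i = 149/12 kN·m ≈ 12.416667 kN·m

M(6) = 149/12 kN·m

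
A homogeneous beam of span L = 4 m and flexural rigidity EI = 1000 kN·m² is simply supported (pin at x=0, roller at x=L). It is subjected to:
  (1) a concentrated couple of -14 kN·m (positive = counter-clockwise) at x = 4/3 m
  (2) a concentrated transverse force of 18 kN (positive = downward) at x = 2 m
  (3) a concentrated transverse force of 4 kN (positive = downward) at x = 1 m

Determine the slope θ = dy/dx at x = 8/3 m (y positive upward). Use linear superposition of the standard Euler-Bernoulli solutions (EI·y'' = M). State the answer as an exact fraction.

θ(8/3) = 53/3600 rad

Load 1 — applied couple M₀=-14 kN·m at a=4/3 m (b=L-a=8/3):
  θ_1 = (M₀x²/(2L)-M₀(x-a)+C₁)/EI  [x>a] with C₁=M₀(3b²-L²)/(6L)=-28/9 = ((-14)·(8/3)²/(2·4)-(-14)·((8/3)-(4/3))+(-28/9))/1000 = 7/2250 rad
Load 2 — point force P=18 kN at a=2 m (b=L-a=2):
  θ_2 = -Pa(2L²-6Lx+3x²+a²)/(6LEI)  [x>a] = -18·2·(2·4²-6·4·(8/3)+3·(8/3)²+2²)/(6·4·1000) = 1/100 rad
Load 3 — point force P=4 kN at a=1 m (b=L-a=3):
  θ_3 = -Pa(2L²-6Lx+3x²+a²)/(6LEI)  [x>a] = -4·1·(2·4²-6·4·(8/3)+3·(8/3)²+1²)/(6·4·1000) = 29/18000 rad
Superposition: θ = Σ θ_i = 53/3600 rad ≈ 0.014722 rad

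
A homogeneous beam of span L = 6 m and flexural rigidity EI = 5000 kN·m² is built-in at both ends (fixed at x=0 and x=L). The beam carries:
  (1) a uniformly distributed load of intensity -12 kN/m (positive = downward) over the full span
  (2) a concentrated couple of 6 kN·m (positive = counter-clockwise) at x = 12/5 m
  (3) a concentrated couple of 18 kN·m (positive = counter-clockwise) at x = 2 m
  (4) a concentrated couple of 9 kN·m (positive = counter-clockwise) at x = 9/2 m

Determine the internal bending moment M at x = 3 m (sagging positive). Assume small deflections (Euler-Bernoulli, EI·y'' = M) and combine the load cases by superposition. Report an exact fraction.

Load 1 — uniform load w=-12 kN/m over full span:
  M_1 = wLx/2 - wL²/12 - wx²/2 = (-12)·6·3/2 - (-12)·6²/12 - (-12)·3²/2 = -18 kN·m
Load 2 — applied couple M₀=6 kN·m at a=12/5 m (b=L-a=18/5):
  M_2 = R_Ax - M_A - M₀  [x>a] with R_A=36/25, M_A=18/25 = (36/25)·3 - (18/25) - 6 = -12/5 kN·m
Load 3 — applied couple M₀=18 kN·m at a=2 m (b=L-a=4):
  M_3 = R_Ax - M_A - M₀  [x>a] with R_A=4, M_A=0 = 4·3 - 0 - 18 = -6 kN·m
Load 4 — applied couple M₀=9 kN·m at a=9/2 m (b=L-a=3/2):
  M_4 = R_Ax - M_A  [x≤a] with R_A=27/16, M_A=45/16 = (27/16)·3 - (45/16) = 9/4 kN·m
Superposition: M = Σ M_i = -483/20 kN·m ≈ -24.150000 kN·m

M(3) = -483/20 kN·m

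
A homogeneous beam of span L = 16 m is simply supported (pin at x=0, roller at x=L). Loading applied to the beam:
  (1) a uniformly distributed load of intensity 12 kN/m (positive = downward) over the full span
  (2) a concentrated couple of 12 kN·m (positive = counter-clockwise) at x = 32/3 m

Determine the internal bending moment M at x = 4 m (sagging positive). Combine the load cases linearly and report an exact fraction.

Load 1 — uniform load w=12 kN/m over full span:
  M_1 = wx(L-x)/2 = 12·4·(16-4)/2 = 288 kN·m
Load 2 — applied couple M₀=12 kN·m at a=32/3 m (b=L-a=16/3):
  M_2 = M₀x/L  [x≤a] = 12·4/16 = 3 kN·m
Superposition: M = Σ M_i = 291 kN·m ≈ 291.000000 kN·m

M(4) = 291 kN·m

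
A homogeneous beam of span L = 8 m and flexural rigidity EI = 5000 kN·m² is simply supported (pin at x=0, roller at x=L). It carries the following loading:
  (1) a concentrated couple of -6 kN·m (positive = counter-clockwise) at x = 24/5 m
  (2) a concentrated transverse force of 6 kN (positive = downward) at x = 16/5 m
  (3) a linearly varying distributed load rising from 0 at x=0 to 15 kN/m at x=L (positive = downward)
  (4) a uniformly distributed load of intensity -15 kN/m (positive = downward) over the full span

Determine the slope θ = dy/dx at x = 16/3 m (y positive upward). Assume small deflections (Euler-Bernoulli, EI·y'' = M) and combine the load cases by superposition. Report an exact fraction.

θ(16/3) = -91769/6328125 rad

Load 1 — applied couple M₀=-6 kN·m at a=24/5 m (b=L-a=16/5):
  θ_1 = (M₀x²/(2L)-M₀(x-a)+C₁)/EI  [x>a] with C₁=M₀(3b²-L²)/(6L)=104/25 = ((-6)·(16/3)²/(2·8)-(-6)·((16/3)-(24/5))+(104/25))/5000 = -31/46875 rad
Load 2 — point force P=6 kN at a=16/5 m (b=L-a=24/5):
  θ_2 = -Pa(2L²-6Lx+3x²+a²)/(6LEI)  [x>a] = -6·(16/5)·(2·8²-6·8·(16/3)+3·(16/3)²+(16/5)²)/(6·8·5000) = 608/234375 rad
Load 3 — triangular load w₀=15 kN/m (0→w₀ over full span):
  θ_3 = -w₀(7L⁴-30L²x²+15x⁴)/(360LEI) = -15·(7·8⁴-30·8²·(16/3)²+15·(16/3)⁴)/(360·8·5000) = 728/50625 rad
Load 4 — uniform load w=-15 kN/m over full span:
  θ_4 = -w(L³-6Lx²+4x³)/(24EI) = -(-15)·(8³-6·8·(16/3)²+4·(16/3)³)/(24·5000) = -104/3375 rad
Superposition: θ = Σ θ_i = -91769/6328125 rad ≈ -0.014502 rad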